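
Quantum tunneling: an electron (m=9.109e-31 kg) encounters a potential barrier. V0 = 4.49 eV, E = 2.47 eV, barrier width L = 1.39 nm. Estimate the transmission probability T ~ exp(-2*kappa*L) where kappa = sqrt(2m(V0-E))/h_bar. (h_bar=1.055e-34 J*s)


V0 - E = 2.02 eV = 3.2360e-19 J
kappa = sqrt(2 * m * (V0-E)) / h_bar
= sqrt(2 * 9.109e-31 * 3.2360e-19) / 1.055e-34
= 7.2779e+09 /m
2*kappa*L = 2 * 7.2779e+09 * 1.39e-9
= 20.2325
T = exp(-20.2325) = 1.633561e-09

1.633561e-09


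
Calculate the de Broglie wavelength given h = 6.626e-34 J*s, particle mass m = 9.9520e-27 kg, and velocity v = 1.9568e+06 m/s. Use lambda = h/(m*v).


lambda = h / (m * v)
= 6.626e-34 / (9.9520e-27 * 1.9568e+06)
= 6.626e-34 / 1.9474e-20
= 3.4025e-14 m

3.4025e-14


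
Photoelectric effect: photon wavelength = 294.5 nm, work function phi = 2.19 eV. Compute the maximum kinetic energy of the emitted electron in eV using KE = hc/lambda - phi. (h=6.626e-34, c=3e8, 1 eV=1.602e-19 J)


E_photon = hc / lambda
= (6.626e-34)(3e8) / (294.5e-9)
= 6.7497e-19 J
= 4.2133 eV
KE = E_photon - phi
= 4.2133 - 2.19
= 2.0233 eV

2.0233


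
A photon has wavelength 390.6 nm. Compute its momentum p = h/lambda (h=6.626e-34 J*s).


p = h / lambda
= 6.626e-34 / (390.6e-9)
= 6.626e-34 / 3.9060e-07
= 1.6964e-27 kg*m/s

1.6964e-27


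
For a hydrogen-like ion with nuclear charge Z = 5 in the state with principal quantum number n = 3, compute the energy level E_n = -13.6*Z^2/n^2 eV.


E_n = -13.6 * Z^2 / n^2
= -13.6 * 5^2 / 3^2
= -13.6 * 25 / 9
= -37.7778 eV

-37.7778


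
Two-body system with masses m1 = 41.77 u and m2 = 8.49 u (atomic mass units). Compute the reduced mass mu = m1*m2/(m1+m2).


mu = m1 * m2 / (m1 + m2)
= 41.77 * 8.49 / (41.77 + 8.49)
= 354.6273 / 50.26
= 7.0559 u

7.0559


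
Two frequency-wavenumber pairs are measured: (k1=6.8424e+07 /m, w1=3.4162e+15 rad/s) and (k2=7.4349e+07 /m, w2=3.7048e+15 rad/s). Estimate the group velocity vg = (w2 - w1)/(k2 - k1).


vg = (w2 - w1) / (k2 - k1)
= (3.7048e+15 - 3.4162e+15) / (7.4349e+07 - 6.8424e+07)
= 2.8860e+14 / 5.9250e+06
= 4.8709e+07 m/s

4.8709e+07


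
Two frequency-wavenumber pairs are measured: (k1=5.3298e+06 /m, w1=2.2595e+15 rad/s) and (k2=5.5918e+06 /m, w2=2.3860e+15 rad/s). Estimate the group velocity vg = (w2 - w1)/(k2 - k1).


vg = (w2 - w1) / (k2 - k1)
= (2.3860e+15 - 2.2595e+15) / (5.5918e+06 - 5.3298e+06)
= 1.2650e+14 / 2.6200e+05
= 4.8282e+08 m/s

4.8282e+08


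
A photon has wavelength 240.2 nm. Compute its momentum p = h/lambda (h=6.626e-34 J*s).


p = h / lambda
= 6.626e-34 / (240.2e-9)
= 6.626e-34 / 2.4020e-07
= 2.7585e-27 kg*m/s

2.7585e-27


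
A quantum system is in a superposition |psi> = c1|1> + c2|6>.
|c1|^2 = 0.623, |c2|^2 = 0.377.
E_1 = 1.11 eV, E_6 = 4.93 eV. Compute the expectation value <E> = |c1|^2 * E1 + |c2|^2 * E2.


<E> = |c1|^2 * E1 + |c2|^2 * E2
= 0.623 * 1.11 + 0.377 * 4.93
= 0.6915 + 1.8586
= 2.5501 eV

2.5501


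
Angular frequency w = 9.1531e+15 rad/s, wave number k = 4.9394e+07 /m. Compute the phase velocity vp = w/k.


vp = w / k
= 9.1531e+15 / 4.9394e+07
= 1.8531e+08 m/s

1.8531e+08


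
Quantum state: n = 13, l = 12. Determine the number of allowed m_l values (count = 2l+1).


m_l ranges from -l to +l in integer steps
So m_l goes from -12 to +12
Count = 2l + 1 = 2*12 + 1
= 25

25


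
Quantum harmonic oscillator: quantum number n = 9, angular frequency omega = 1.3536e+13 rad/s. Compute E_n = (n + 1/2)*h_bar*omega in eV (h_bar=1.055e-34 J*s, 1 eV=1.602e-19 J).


E = (n + 1/2) * h_bar * omega
= (9 + 0.5) * 1.055e-34 * 1.3536e+13
= 9.5 * 1.4280e-21
= 1.3566e-20 J
= 0.0847 eV

0.0847


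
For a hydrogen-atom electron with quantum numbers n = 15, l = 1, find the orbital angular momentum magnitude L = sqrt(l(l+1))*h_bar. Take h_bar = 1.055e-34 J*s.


L = sqrt(l*(l+1)) * h_bar
= sqrt(1 * 2) * 1.055e-34
= sqrt(2) * 1.055e-34
= 1.4142 * 1.055e-34
= 1.4920e-34 J*s

1.4920e-34


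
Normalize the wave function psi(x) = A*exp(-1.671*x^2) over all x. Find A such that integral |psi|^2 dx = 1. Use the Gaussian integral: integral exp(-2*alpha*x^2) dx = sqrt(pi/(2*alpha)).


integral |psi|^2 dx = A^2 * sqrt(pi/(2*alpha)) = 1
A^2 = sqrt(2*alpha/pi)
= sqrt(2 * 1.671 / pi)
= 1.031403
A = sqrt(1.031403)
= 1.0156

1.0156


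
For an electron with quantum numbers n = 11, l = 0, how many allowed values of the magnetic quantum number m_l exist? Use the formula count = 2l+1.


m_l ranges from -l to +l in integer steps
So m_l goes from -0 to +0
Count = 2l + 1 = 2*0 + 1
= 1

1


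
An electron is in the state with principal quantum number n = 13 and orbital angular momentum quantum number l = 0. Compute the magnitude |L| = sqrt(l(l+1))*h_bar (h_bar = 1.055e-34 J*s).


L = sqrt(l*(l+1)) * h_bar
= sqrt(0 * 1) * 1.055e-34
= sqrt(0) * 1.055e-34
= 0.0 * 1.055e-34
= 0.0000e+00 J*s

0.0000e+00


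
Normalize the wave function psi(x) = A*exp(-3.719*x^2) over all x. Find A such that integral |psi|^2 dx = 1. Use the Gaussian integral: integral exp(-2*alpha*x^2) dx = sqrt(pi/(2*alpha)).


integral |psi|^2 dx = A^2 * sqrt(pi/(2*alpha)) = 1
A^2 = sqrt(2*alpha/pi)
= sqrt(2 * 3.719 / pi)
= 1.538697
A = sqrt(1.538697)
= 1.2404

1.2404


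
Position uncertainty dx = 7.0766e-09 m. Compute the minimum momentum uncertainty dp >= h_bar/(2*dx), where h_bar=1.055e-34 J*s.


dp = h_bar / (2 * dx)
= 1.055e-34 / (2 * 7.0766e-09)
= 1.055e-34 / 1.4153e-08
= 7.4541e-27 kg*m/s

7.4541e-27


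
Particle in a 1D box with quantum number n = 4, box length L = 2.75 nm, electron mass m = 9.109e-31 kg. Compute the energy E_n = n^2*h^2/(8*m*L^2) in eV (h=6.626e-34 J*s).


E = n^2 * h^2 / (8 * m * L^2)
= 4^2 * (6.626e-34)^2 / (8 * 9.109e-31 * (2.75e-9)^2)
= 16 * 4.3904e-67 / (8 * 9.109e-31 * 7.5625e-18)
= 1.2747e-19 J
= 0.7957 eV

0.7957


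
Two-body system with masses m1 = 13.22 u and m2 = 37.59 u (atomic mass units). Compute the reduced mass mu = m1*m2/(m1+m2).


mu = m1 * m2 / (m1 + m2)
= 13.22 * 37.59 / (13.22 + 37.59)
= 496.9398 / 50.81
= 9.7804 u

9.7804


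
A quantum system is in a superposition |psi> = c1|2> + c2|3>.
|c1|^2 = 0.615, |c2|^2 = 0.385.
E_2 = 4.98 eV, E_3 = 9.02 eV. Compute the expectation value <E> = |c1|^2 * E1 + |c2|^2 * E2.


<E> = |c1|^2 * E1 + |c2|^2 * E2
= 0.615 * 4.98 + 0.385 * 9.02
= 3.0627 + 3.4727
= 6.5354 eV

6.5354


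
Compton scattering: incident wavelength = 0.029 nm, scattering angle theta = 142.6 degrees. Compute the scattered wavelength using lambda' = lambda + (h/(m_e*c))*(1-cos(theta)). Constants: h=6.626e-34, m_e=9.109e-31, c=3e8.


Compton wavelength: h/(m_e*c) = 2.4247e-12 m
d_lambda = 2.4247e-12 * (1 - cos(142.6 deg))
= 2.4247e-12 * 1.794415
= 4.3509e-12 m = 0.004351 nm
lambda' = 0.029 + 0.004351
= 0.033351 nm

0.033351


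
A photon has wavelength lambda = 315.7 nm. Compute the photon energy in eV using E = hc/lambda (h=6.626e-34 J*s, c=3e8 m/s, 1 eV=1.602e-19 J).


E = hc / lambda
= (6.626e-34)(3e8) / (315.7e-9)
= 1.9878e-25 / 3.1570e-07
= 6.2965e-19 J
Converting to eV: 6.2965e-19 / 1.602e-19
= 3.9304 eV

3.9304


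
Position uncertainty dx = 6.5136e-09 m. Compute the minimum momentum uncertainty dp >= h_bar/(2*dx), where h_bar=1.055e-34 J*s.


dp = h_bar / (2 * dx)
= 1.055e-34 / (2 * 6.5136e-09)
= 1.055e-34 / 1.3027e-08
= 8.0984e-27 kg*m/s

8.0984e-27


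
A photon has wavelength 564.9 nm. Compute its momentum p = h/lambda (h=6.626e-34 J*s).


p = h / lambda
= 6.626e-34 / (564.9e-9)
= 6.626e-34 / 5.6490e-07
= 1.1730e-27 kg*m/s

1.1730e-27


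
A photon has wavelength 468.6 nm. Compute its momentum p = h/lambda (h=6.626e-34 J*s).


p = h / lambda
= 6.626e-34 / (468.6e-9)
= 6.626e-34 / 4.6860e-07
= 1.4140e-27 kg*m/s

1.4140e-27


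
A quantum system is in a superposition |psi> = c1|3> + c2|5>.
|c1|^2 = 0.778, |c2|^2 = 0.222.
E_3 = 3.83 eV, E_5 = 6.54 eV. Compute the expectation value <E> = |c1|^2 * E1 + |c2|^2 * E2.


<E> = |c1|^2 * E1 + |c2|^2 * E2
= 0.778 * 3.83 + 0.222 * 6.54
= 2.9797 + 1.4519
= 4.4316 eV

4.4316


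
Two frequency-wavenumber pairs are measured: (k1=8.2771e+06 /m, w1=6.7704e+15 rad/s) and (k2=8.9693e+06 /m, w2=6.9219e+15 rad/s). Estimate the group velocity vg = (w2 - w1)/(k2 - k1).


vg = (w2 - w1) / (k2 - k1)
= (6.9219e+15 - 6.7704e+15) / (8.9693e+06 - 8.2771e+06)
= 1.5150e+14 / 6.9220e+05
= 2.1887e+08 m/s

2.1887e+08


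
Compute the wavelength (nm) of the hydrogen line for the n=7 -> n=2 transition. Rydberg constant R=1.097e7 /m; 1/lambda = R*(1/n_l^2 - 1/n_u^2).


1/lambda = R * (1/n_l^2 - 1/n_u^2)
= 1.097e7 * (1/2^2 - 1/7^2)
= 1.097e7 * (0.25 - 0.020408)
= 1.097e7 * 0.229592
= 2.5186e+06 /m
lambda = 1 / 2.5186e+06 = 397.0424 nm

397.0424


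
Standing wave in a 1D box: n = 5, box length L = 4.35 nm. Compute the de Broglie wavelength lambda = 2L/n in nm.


lambda = 2L / n
= 2 * 4.35 / 5
= 8.7 / 5
= 1.74 nm

1.74


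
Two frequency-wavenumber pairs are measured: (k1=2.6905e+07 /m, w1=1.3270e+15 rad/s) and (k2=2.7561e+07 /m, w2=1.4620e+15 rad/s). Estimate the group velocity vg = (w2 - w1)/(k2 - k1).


vg = (w2 - w1) / (k2 - k1)
= (1.4620e+15 - 1.3270e+15) / (2.7561e+07 - 2.6905e+07)
= 1.3500e+14 / 6.5600e+05
= 2.0579e+08 m/s

2.0579e+08


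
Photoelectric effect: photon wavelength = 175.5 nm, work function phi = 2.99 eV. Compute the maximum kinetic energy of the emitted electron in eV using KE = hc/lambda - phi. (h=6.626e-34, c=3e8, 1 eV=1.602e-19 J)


E_photon = hc / lambda
= (6.626e-34)(3e8) / (175.5e-9)
= 1.1326e-18 J
= 7.0702 eV
KE = E_photon - phi
= 7.0702 - 2.99
= 4.0802 eV

4.0802


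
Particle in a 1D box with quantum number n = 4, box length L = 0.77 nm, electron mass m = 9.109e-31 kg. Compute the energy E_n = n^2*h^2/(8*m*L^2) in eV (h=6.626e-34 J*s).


E = n^2 * h^2 / (8 * m * L^2)
= 4^2 * (6.626e-34)^2 / (8 * 9.109e-31 * (0.77e-9)^2)
= 16 * 4.3904e-67 / (8 * 9.109e-31 * 5.9290e-19)
= 1.6259e-18 J
= 10.1489 eV

10.1489


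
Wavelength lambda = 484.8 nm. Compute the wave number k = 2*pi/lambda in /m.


k = 2 * pi / lambda
= 6.2832 / (484.8e-9)
= 6.2832 / 4.8480e-07
= 1.2960e+07 /m

1.2960e+07


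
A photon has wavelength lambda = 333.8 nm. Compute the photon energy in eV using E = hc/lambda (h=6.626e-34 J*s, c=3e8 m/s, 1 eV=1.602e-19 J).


E = hc / lambda
= (6.626e-34)(3e8) / (333.8e-9)
= 1.9878e-25 / 3.3380e-07
= 5.9551e-19 J
Converting to eV: 5.9551e-19 / 1.602e-19
= 3.7173 eV

3.7173


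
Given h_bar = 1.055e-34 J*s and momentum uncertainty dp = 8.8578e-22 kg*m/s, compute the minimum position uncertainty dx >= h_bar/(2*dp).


dx = h_bar / (2 * dp)
= 1.055e-34 / (2 * 8.8578e-22)
= 1.055e-34 / 1.7716e-21
= 5.9552e-14 m

5.9552e-14


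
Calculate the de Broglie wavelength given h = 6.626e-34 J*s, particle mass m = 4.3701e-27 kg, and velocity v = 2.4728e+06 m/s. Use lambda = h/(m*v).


lambda = h / (m * v)
= 6.626e-34 / (4.3701e-27 * 2.4728e+06)
= 6.626e-34 / 1.0806e-20
= 6.1316e-14 m

6.1316e-14


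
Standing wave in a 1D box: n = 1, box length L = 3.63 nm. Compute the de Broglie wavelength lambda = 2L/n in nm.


lambda = 2L / n
= 2 * 3.63 / 1
= 7.26 / 1
= 7.26 nm

7.26


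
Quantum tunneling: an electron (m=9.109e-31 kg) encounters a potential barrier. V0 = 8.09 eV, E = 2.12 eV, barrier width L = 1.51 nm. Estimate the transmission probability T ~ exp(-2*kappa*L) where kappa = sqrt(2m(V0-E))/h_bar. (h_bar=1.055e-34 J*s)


V0 - E = 5.97 eV = 9.5639e-19 J
kappa = sqrt(2 * m * (V0-E)) / h_bar
= sqrt(2 * 9.109e-31 * 9.5639e-19) / 1.055e-34
= 1.2512e+10 /m
2*kappa*L = 2 * 1.2512e+10 * 1.51e-9
= 37.7853
T = exp(-37.7853) = 3.890795e-17

3.890795e-17


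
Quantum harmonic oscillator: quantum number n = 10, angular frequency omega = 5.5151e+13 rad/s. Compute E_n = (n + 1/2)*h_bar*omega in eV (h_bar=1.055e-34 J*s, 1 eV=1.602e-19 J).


E = (n + 1/2) * h_bar * omega
= (10 + 0.5) * 1.055e-34 * 5.5151e+13
= 10.5 * 5.8184e-21
= 6.1094e-20 J
= 0.3814 eV

0.3814


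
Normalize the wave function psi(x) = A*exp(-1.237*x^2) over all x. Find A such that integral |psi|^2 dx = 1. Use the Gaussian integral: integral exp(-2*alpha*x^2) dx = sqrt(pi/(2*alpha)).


integral |psi|^2 dx = A^2 * sqrt(pi/(2*alpha)) = 1
A^2 = sqrt(2*alpha/pi)
= sqrt(2 * 1.237 / pi)
= 0.887411
A = sqrt(0.887411)
= 0.942

0.942


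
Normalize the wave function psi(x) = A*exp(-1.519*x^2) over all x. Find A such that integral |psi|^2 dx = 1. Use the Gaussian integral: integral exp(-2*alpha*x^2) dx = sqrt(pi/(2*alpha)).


integral |psi|^2 dx = A^2 * sqrt(pi/(2*alpha)) = 1
A^2 = sqrt(2*alpha/pi)
= sqrt(2 * 1.519 / pi)
= 0.983375
A = sqrt(0.983375)
= 0.9917

0.9917


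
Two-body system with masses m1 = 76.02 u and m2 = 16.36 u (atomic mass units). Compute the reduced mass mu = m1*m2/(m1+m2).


mu = m1 * m2 / (m1 + m2)
= 76.02 * 16.36 / (76.02 + 16.36)
= 1243.6872 / 92.38
= 13.4627 u

13.4627


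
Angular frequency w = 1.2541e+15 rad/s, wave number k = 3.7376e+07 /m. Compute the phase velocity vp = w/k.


vp = w / k
= 1.2541e+15 / 3.7376e+07
= 3.3554e+07 m/s

3.3554e+07


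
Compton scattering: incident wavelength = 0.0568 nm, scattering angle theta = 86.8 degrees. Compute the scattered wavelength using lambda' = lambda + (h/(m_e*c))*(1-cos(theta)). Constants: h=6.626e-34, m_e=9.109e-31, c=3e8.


Compton wavelength: h/(m_e*c) = 2.4247e-12 m
d_lambda = 2.4247e-12 * (1 - cos(86.8 deg))
= 2.4247e-12 * 0.944178
= 2.2894e-12 m = 0.002289 nm
lambda' = 0.0568 + 0.002289
= 0.059089 nm

0.059089


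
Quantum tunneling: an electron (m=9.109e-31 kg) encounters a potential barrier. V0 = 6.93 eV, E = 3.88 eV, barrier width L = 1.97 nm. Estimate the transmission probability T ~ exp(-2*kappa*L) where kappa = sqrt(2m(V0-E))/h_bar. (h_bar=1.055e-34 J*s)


V0 - E = 3.05 eV = 4.8861e-19 J
kappa = sqrt(2 * m * (V0-E)) / h_bar
= sqrt(2 * 9.109e-31 * 4.8861e-19) / 1.055e-34
= 8.9429e+09 /m
2*kappa*L = 2 * 8.9429e+09 * 1.97e-9
= 35.2351
T = exp(-35.2351) = 4.984233e-16

4.984233e-16


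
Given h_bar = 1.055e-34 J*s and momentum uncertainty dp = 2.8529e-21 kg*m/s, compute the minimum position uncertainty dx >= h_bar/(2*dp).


dx = h_bar / (2 * dp)
= 1.055e-34 / (2 * 2.8529e-21)
= 1.055e-34 / 5.7058e-21
= 1.8490e-14 m

1.8490e-14


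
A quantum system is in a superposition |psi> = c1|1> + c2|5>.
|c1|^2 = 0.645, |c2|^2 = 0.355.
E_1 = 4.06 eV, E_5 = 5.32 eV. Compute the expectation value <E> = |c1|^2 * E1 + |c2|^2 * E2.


<E> = |c1|^2 * E1 + |c2|^2 * E2
= 0.645 * 4.06 + 0.355 * 5.32
= 2.6187 + 1.8886
= 4.5073 eV

4.5073


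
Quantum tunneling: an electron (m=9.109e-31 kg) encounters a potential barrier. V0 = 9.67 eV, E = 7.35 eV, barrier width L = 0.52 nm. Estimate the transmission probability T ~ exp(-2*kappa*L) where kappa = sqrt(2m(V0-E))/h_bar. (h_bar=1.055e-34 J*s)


V0 - E = 2.32 eV = 3.7166e-19 J
kappa = sqrt(2 * m * (V0-E)) / h_bar
= sqrt(2 * 9.109e-31 * 3.7166e-19) / 1.055e-34
= 7.7996e+09 /m
2*kappa*L = 2 * 7.7996e+09 * 0.52e-9
= 8.1116
T = exp(-8.1116) = 3.000387e-04

3.000387e-04


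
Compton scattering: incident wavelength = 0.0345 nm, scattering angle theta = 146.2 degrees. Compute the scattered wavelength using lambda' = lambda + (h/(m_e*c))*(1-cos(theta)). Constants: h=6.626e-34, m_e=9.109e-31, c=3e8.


Compton wavelength: h/(m_e*c) = 2.4247e-12 m
d_lambda = 2.4247e-12 * (1 - cos(146.2 deg))
= 2.4247e-12 * 1.830984
= 4.4396e-12 m = 0.00444 nm
lambda' = 0.0345 + 0.00444
= 0.03894 nm

0.03894


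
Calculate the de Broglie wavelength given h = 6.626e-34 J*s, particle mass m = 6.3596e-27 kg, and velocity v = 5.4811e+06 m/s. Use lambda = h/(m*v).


lambda = h / (m * v)
= 6.626e-34 / (6.3596e-27 * 5.4811e+06)
= 6.626e-34 / 3.4858e-20
= 1.9009e-14 m

1.9009e-14


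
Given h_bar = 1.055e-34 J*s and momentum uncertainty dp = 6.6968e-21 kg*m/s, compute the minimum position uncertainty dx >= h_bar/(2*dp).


dx = h_bar / (2 * dp)
= 1.055e-34 / (2 * 6.6968e-21)
= 1.055e-34 / 1.3394e-20
= 7.8769e-15 m

7.8769e-15


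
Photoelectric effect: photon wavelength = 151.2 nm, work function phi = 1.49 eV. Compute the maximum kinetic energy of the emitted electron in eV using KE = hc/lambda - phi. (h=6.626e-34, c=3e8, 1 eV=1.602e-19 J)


E_photon = hc / lambda
= (6.626e-34)(3e8) / (151.2e-9)
= 1.3147e-18 J
= 8.2065 eV
KE = E_photon - phi
= 8.2065 - 1.49
= 6.7165 eV

6.7165


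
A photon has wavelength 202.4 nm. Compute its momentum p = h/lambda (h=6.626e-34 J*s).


p = h / lambda
= 6.626e-34 / (202.4e-9)
= 6.626e-34 / 2.0240e-07
= 3.2737e-27 kg*m/s

3.2737e-27


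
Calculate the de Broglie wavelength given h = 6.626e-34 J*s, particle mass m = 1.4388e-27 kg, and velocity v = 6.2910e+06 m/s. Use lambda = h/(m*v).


lambda = h / (m * v)
= 6.626e-34 / (1.4388e-27 * 6.2910e+06)
= 6.626e-34 / 9.0515e-21
= 7.3203e-14 m

7.3203e-14


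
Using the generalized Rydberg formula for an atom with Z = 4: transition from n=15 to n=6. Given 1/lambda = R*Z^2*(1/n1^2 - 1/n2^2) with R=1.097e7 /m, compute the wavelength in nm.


1/lambda = R * Z^2 * (1/n1^2 - 1/n2^2)
= 1.097e7 * 4^2 * (1/6^2 - 1/15^2)
= 1.097e7 * 16 * (0.027778 - 0.004444)
= 4.0955e+06 /m
lambda = 1 / 4.0955e+06
= 244.1724 nm

244.1724


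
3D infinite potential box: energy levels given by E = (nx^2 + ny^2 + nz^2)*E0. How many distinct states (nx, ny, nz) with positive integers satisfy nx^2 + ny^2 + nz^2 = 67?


Enumerate all (nx, ny, nz) with nx^2 + ny^2 + nz^2 = 67:
(3,3,7)
(3,7,3)
(7,3,3)
Total degeneracy = 3

3


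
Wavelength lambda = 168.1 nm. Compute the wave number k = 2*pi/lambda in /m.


k = 2 * pi / lambda
= 6.2832 / (168.1e-9)
= 6.2832 / 1.6810e-07
= 3.7378e+07 /m

3.7378e+07


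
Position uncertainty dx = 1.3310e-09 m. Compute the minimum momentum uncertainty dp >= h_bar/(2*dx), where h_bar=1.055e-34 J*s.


dp = h_bar / (2 * dx)
= 1.055e-34 / (2 * 1.3310e-09)
= 1.055e-34 / 2.6620e-09
= 3.9632e-26 kg*m/s

3.9632e-26


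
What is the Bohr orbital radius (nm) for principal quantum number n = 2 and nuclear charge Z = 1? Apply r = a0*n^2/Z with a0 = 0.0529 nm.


r = a0 * n^2 / Z
= 0.0529 * 2^2 / 1
= 0.0529 * 4 / 1
= 0.2116 nm

0.2116


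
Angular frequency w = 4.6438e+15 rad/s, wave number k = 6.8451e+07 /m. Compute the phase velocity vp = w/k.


vp = w / k
= 4.6438e+15 / 6.8451e+07
= 6.7841e+07 m/s

6.7841e+07


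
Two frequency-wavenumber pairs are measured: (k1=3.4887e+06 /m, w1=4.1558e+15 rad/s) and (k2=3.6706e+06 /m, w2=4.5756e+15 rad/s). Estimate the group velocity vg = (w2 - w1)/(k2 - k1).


vg = (w2 - w1) / (k2 - k1)
= (4.5756e+15 - 4.1558e+15) / (3.6706e+06 - 3.4887e+06)
= 4.1980e+14 / 1.8190e+05
= 2.3079e+09 m/s

2.3079e+09


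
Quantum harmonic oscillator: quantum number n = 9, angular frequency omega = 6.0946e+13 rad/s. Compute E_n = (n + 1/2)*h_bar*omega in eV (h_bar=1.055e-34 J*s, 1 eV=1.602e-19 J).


E = (n + 1/2) * h_bar * omega
= (9 + 0.5) * 1.055e-34 * 6.0946e+13
= 9.5 * 6.4298e-21
= 6.1083e-20 J
= 0.3813 eV

0.3813


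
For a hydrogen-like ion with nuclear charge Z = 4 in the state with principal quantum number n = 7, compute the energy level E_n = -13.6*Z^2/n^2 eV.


E_n = -13.6 * Z^2 / n^2
= -13.6 * 4^2 / 7^2
= -13.6 * 16 / 49
= -4.4408 eV

-4.4408


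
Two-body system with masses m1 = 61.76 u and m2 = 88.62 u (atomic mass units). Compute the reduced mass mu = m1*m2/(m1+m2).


mu = m1 * m2 / (m1 + m2)
= 61.76 * 88.62 / (61.76 + 88.62)
= 5473.1712 / 150.38
= 36.3956 u

36.3956


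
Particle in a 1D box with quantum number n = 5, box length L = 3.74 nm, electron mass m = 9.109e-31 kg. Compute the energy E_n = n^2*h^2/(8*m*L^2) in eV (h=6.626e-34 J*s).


E = n^2 * h^2 / (8 * m * L^2)
= 5^2 * (6.626e-34)^2 / (8 * 9.109e-31 * (3.74e-9)^2)
= 25 * 4.3904e-67 / (8 * 9.109e-31 * 1.3988e-17)
= 1.0768e-19 J
= 0.6722 eV

0.6722


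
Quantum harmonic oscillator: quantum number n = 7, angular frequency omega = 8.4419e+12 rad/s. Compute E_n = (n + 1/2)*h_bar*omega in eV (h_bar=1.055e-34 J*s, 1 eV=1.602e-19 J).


E = (n + 1/2) * h_bar * omega
= (7 + 0.5) * 1.055e-34 * 8.4419e+12
= 7.5 * 8.9062e-22
= 6.6797e-21 J
= 0.0417 eV

0.0417


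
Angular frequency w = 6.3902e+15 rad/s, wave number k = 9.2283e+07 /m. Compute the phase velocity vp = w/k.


vp = w / k
= 6.3902e+15 / 9.2283e+07
= 6.9246e+07 m/s

6.9246e+07


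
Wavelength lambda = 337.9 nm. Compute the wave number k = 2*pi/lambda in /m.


k = 2 * pi / lambda
= 6.2832 / (337.9e-9)
= 6.2832 / 3.3790e-07
= 1.8595e+07 /m

1.8595e+07


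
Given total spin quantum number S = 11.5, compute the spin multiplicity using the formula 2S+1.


Spin multiplicity = 2S + 1
= 2 * 11.5 + 1
= 23.0 + 1
= 24

24


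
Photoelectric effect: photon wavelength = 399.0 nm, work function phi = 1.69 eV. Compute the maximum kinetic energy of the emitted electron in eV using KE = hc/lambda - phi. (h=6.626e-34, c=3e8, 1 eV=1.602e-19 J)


E_photon = hc / lambda
= (6.626e-34)(3e8) / (399.0e-9)
= 4.9820e-19 J
= 3.1098 eV
KE = E_photon - phi
= 3.1098 - 1.69
= 1.4198 eV

1.4198


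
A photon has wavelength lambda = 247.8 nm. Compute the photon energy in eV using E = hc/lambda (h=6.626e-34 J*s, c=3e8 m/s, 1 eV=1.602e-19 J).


E = hc / lambda
= (6.626e-34)(3e8) / (247.8e-9)
= 1.9878e-25 / 2.4780e-07
= 8.0218e-19 J
Converting to eV: 8.0218e-19 / 1.602e-19
= 5.0074 eV

5.0074


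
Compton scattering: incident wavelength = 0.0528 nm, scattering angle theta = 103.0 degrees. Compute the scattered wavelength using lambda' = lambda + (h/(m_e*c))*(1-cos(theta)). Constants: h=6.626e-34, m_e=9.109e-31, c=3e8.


Compton wavelength: h/(m_e*c) = 2.4247e-12 m
d_lambda = 2.4247e-12 * (1 - cos(103.0 deg))
= 2.4247e-12 * 1.224951
= 2.9701e-12 m = 0.00297 nm
lambda' = 0.0528 + 0.00297
= 0.05577 nm

0.05577


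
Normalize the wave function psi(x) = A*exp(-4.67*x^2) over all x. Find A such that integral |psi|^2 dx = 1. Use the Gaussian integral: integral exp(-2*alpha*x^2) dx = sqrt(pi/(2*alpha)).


integral |psi|^2 dx = A^2 * sqrt(pi/(2*alpha)) = 1
A^2 = sqrt(2*alpha/pi)
= sqrt(2 * 4.67 / pi)
= 1.724243
A = sqrt(1.724243)
= 1.3131

1.3131


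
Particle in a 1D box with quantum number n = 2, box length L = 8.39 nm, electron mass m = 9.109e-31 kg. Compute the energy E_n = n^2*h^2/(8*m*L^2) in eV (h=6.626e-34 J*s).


E = n^2 * h^2 / (8 * m * L^2)
= 2^2 * (6.626e-34)^2 / (8 * 9.109e-31 * (8.39e-9)^2)
= 4 * 4.3904e-67 / (8 * 9.109e-31 * 7.0392e-17)
= 3.4236e-21 J
= 0.0214 eV

0.0214


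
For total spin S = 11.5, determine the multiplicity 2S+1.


Spin multiplicity = 2S + 1
= 2 * 11.5 + 1
= 23.0 + 1
= 24

24


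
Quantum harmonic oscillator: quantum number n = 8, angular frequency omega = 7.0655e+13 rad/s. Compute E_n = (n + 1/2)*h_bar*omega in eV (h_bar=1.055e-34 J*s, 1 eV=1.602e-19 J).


E = (n + 1/2) * h_bar * omega
= (8 + 0.5) * 1.055e-34 * 7.0655e+13
= 8.5 * 7.4541e-21
= 6.3360e-20 J
= 0.3955 eV

0.3955


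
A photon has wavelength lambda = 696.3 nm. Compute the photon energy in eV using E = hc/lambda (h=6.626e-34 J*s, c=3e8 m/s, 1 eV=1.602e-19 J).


E = hc / lambda
= (6.626e-34)(3e8) / (696.3e-9)
= 1.9878e-25 / 6.9630e-07
= 2.8548e-19 J
Converting to eV: 2.8548e-19 / 1.602e-19
= 1.782 eV

1.782


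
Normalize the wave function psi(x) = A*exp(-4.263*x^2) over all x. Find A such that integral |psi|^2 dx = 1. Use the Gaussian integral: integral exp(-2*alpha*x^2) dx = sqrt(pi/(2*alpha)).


integral |psi|^2 dx = A^2 * sqrt(pi/(2*alpha)) = 1
A^2 = sqrt(2*alpha/pi)
= sqrt(2 * 4.263 / pi)
= 1.647395
A = sqrt(1.647395)
= 1.2835

1.2835


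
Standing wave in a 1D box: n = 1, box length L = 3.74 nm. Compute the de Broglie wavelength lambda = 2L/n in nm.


lambda = 2L / n
= 2 * 3.74 / 1
= 7.48 / 1
= 7.48 nm

7.48


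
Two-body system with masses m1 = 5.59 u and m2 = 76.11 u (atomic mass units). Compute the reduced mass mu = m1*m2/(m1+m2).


mu = m1 * m2 / (m1 + m2)
= 5.59 * 76.11 / (5.59 + 76.11)
= 425.4549 / 81.7
= 5.2075 u

5.2075


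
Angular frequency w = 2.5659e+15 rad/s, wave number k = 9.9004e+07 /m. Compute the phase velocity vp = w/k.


vp = w / k
= 2.5659e+15 / 9.9004e+07
= 2.5917e+07 m/s

2.5917e+07


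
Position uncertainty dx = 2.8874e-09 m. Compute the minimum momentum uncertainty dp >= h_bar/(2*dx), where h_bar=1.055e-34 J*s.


dp = h_bar / (2 * dx)
= 1.055e-34 / (2 * 2.8874e-09)
= 1.055e-34 / 5.7748e-09
= 1.8269e-26 kg*m/s

1.8269e-26


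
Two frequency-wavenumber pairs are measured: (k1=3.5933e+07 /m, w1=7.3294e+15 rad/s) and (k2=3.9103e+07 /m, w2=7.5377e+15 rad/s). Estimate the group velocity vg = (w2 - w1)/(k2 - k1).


vg = (w2 - w1) / (k2 - k1)
= (7.5377e+15 - 7.3294e+15) / (3.9103e+07 - 3.5933e+07)
= 2.0830e+14 / 3.1700e+06
= 6.5710e+07 m/s

6.5710e+07


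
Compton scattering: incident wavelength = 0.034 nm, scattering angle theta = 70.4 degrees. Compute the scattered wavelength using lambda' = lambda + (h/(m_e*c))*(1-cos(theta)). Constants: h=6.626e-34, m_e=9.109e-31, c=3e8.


Compton wavelength: h/(m_e*c) = 2.4247e-12 m
d_lambda = 2.4247e-12 * (1 - cos(70.4 deg))
= 2.4247e-12 * 0.664548
= 1.6113e-12 m = 0.001611 nm
lambda' = 0.034 + 0.001611
= 0.035611 nm

0.035611


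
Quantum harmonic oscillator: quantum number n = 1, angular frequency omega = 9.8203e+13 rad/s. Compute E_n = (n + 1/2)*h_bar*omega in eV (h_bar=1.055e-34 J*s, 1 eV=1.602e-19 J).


E = (n + 1/2) * h_bar * omega
= (1 + 0.5) * 1.055e-34 * 9.8203e+13
= 1.5 * 1.0360e-20
= 1.5541e-20 J
= 0.097 eV

0.097


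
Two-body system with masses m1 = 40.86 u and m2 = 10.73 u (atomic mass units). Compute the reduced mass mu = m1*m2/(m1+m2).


mu = m1 * m2 / (m1 + m2)
= 40.86 * 10.73 / (40.86 + 10.73)
= 438.4278 / 51.59
= 8.4983 u

8.4983


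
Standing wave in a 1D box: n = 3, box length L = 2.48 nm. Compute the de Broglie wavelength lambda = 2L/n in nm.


lambda = 2L / n
= 2 * 2.48 / 3
= 4.96 / 3
= 1.6533 nm

1.6533


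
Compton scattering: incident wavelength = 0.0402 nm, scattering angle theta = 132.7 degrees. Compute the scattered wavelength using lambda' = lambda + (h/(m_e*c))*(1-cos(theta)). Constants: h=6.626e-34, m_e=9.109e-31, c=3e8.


Compton wavelength: h/(m_e*c) = 2.4247e-12 m
d_lambda = 2.4247e-12 * (1 - cos(132.7 deg))
= 2.4247e-12 * 1.67816
= 4.0690e-12 m = 0.004069 nm
lambda' = 0.0402 + 0.004069
= 0.044269 nm

0.044269


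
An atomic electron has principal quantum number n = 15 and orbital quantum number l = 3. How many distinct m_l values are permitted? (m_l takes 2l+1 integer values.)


m_l ranges from -l to +l in integer steps
So m_l goes from -3 to +3
Count = 2l + 1 = 2*3 + 1
= 7

7


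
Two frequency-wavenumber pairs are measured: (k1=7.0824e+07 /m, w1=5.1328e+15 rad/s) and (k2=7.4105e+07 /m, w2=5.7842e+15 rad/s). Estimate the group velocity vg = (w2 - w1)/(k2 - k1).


vg = (w2 - w1) / (k2 - k1)
= (5.7842e+15 - 5.1328e+15) / (7.4105e+07 - 7.0824e+07)
= 6.5140e+14 / 3.2810e+06
= 1.9854e+08 m/s

1.9854e+08


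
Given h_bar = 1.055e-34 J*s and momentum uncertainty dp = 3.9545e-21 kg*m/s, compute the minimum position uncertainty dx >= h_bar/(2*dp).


dx = h_bar / (2 * dp)
= 1.055e-34 / (2 * 3.9545e-21)
= 1.055e-34 / 7.9090e-21
= 1.3339e-14 m

1.3339e-14


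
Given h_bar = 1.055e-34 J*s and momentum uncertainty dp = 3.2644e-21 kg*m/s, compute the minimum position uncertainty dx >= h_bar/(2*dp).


dx = h_bar / (2 * dp)
= 1.055e-34 / (2 * 3.2644e-21)
= 1.055e-34 / 6.5288e-21
= 1.6159e-14 m

1.6159e-14


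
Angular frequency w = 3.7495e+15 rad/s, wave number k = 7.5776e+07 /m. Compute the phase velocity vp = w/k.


vp = w / k
= 3.7495e+15 / 7.5776e+07
= 4.9481e+07 m/s

4.9481e+07


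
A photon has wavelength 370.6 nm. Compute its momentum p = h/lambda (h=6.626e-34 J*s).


p = h / lambda
= 6.626e-34 / (370.6e-9)
= 6.626e-34 / 3.7060e-07
= 1.7879e-27 kg*m/s

1.7879e-27


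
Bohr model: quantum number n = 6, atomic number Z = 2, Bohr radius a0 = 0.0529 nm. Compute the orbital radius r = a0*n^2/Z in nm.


r = a0 * n^2 / Z
= 0.0529 * 6^2 / 2
= 0.0529 * 36 / 2
= 0.9522 nm

0.9522


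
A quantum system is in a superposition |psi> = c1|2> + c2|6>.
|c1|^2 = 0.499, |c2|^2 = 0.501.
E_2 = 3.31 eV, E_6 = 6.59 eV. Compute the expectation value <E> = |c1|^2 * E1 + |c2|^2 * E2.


<E> = |c1|^2 * E1 + |c2|^2 * E2
= 0.499 * 3.31 + 0.501 * 6.59
= 1.6517 + 3.3016
= 4.9533 eV

4.9533


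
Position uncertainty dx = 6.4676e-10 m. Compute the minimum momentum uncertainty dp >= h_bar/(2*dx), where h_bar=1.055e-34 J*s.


dp = h_bar / (2 * dx)
= 1.055e-34 / (2 * 6.4676e-10)
= 1.055e-34 / 1.2935e-09
= 8.1560e-26 kg*m/s

8.1560e-26


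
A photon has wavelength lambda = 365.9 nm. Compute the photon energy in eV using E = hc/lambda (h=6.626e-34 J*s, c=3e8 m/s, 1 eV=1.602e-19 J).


E = hc / lambda
= (6.626e-34)(3e8) / (365.9e-9)
= 1.9878e-25 / 3.6590e-07
= 5.4326e-19 J
Converting to eV: 5.4326e-19 / 1.602e-19
= 3.3912 eV

3.3912


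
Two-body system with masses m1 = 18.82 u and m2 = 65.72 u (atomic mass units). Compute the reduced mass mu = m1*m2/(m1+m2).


mu = m1 * m2 / (m1 + m2)
= 18.82 * 65.72 / (18.82 + 65.72)
= 1236.8504 / 84.54
= 14.6304 u

14.6304


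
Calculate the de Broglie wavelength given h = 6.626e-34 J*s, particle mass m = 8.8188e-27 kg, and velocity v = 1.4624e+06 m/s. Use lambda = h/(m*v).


lambda = h / (m * v)
= 6.626e-34 / (8.8188e-27 * 1.4624e+06)
= 6.626e-34 / 1.2897e-20
= 5.1378e-14 m

5.1378e-14


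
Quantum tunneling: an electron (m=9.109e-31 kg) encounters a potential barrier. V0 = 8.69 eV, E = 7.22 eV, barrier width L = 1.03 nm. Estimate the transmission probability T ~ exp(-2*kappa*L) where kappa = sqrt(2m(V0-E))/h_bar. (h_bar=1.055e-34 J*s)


V0 - E = 1.47 eV = 2.3549e-19 J
kappa = sqrt(2 * m * (V0-E)) / h_bar
= sqrt(2 * 9.109e-31 * 2.3549e-19) / 1.055e-34
= 6.2085e+09 /m
2*kappa*L = 2 * 6.2085e+09 * 1.03e-9
= 12.7895
T = exp(-12.7895) = 2.789793e-06

2.789793e-06


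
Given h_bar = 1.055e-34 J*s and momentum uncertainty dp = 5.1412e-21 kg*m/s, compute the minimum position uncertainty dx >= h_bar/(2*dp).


dx = h_bar / (2 * dp)
= 1.055e-34 / (2 * 5.1412e-21)
= 1.055e-34 / 1.0282e-20
= 1.0260e-14 m

1.0260e-14


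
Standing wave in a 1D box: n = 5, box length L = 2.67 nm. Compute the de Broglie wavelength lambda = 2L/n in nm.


lambda = 2L / n
= 2 * 2.67 / 5
= 5.34 / 5
= 1.068 nm

1.068


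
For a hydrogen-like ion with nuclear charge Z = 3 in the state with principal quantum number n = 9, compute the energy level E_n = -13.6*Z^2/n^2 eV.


E_n = -13.6 * Z^2 / n^2
= -13.6 * 3^2 / 9^2
= -13.6 * 9 / 81
= -1.5111 eV

-1.5111


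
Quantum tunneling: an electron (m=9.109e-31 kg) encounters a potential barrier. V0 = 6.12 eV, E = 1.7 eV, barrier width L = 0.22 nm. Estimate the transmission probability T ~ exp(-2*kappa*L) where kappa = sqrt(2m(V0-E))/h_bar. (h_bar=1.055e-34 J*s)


V0 - E = 4.42 eV = 7.0808e-19 J
kappa = sqrt(2 * m * (V0-E)) / h_bar
= sqrt(2 * 9.109e-31 * 7.0808e-19) / 1.055e-34
= 1.0766e+10 /m
2*kappa*L = 2 * 1.0766e+10 * 0.22e-9
= 4.7369
T = exp(-4.7369) = 8.765899e-03

8.765899e-03


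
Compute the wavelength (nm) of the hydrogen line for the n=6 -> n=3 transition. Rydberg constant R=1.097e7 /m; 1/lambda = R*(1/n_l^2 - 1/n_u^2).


1/lambda = R * (1/n_l^2 - 1/n_u^2)
= 1.097e7 * (1/3^2 - 1/6^2)
= 1.097e7 * (0.111111 - 0.027778)
= 1.097e7 * 0.083333
= 9.1417e+05 /m
lambda = 1 / 9.1417e+05 = 1093.8924 nm

1093.8924


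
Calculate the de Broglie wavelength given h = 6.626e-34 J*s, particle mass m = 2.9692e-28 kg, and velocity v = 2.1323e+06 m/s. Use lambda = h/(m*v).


lambda = h / (m * v)
= 6.626e-34 / (2.9692e-28 * 2.1323e+06)
= 6.626e-34 / 6.3312e-22
= 1.0466e-12 m

1.0466e-12


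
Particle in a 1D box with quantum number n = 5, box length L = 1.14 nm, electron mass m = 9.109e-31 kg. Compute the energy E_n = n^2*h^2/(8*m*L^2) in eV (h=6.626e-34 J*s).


E = n^2 * h^2 / (8 * m * L^2)
= 5^2 * (6.626e-34)^2 / (8 * 9.109e-31 * (1.14e-9)^2)
= 25 * 4.3904e-67 / (8 * 9.109e-31 * 1.2996e-18)
= 1.1590e-18 J
= 7.2345 eV

7.2345


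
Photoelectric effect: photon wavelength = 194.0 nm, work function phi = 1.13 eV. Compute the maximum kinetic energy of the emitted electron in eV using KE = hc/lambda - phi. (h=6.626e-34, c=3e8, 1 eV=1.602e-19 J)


E_photon = hc / lambda
= (6.626e-34)(3e8) / (194.0e-9)
= 1.0246e-18 J
= 6.396 eV
KE = E_photon - phi
= 6.396 - 1.13
= 5.266 eV

5.266


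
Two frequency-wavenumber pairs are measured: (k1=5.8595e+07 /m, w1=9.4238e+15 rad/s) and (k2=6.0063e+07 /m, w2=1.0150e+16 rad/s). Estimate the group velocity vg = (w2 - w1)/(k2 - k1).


vg = (w2 - w1) / (k2 - k1)
= (1.0150e+16 - 9.4238e+15) / (6.0063e+07 - 5.8595e+07)
= 7.2620e+14 / 1.4680e+06
= 4.9469e+08 m/s

4.9469e+08


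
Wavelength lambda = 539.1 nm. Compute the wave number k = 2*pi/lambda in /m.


k = 2 * pi / lambda
= 6.2832 / (539.1e-9)
= 6.2832 / 5.3910e-07
= 1.1655e+07 /m

1.1655e+07


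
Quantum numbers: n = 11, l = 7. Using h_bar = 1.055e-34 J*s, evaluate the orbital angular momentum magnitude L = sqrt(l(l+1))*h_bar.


L = sqrt(l*(l+1)) * h_bar
= sqrt(7 * 8) * 1.055e-34
= sqrt(56) * 1.055e-34
= 7.4833 * 1.055e-34
= 7.8949e-34 J*s

7.8949e-34


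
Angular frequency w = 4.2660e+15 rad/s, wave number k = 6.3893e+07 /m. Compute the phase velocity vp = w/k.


vp = w / k
= 4.2660e+15 / 6.3893e+07
= 6.6768e+07 m/s

6.6768e+07


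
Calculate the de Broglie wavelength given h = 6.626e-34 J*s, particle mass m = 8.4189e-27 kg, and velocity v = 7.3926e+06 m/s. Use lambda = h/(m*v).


lambda = h / (m * v)
= 6.626e-34 / (8.4189e-27 * 7.3926e+06)
= 6.626e-34 / 6.2238e-20
= 1.0646e-14 m

1.0646e-14


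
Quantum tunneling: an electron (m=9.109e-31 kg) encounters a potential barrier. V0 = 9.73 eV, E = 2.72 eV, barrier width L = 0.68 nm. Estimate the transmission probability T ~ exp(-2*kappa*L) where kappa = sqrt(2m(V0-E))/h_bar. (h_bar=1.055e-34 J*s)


V0 - E = 7.01 eV = 1.1230e-18 J
kappa = sqrt(2 * m * (V0-E)) / h_bar
= sqrt(2 * 9.109e-31 * 1.1230e-18) / 1.055e-34
= 1.3558e+10 /m
2*kappa*L = 2 * 1.3558e+10 * 0.68e-9
= 18.4386
T = exp(-18.4386) = 9.822771e-09

9.822771e-09


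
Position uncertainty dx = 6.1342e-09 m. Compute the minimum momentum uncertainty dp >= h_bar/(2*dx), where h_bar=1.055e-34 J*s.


dp = h_bar / (2 * dx)
= 1.055e-34 / (2 * 6.1342e-09)
= 1.055e-34 / 1.2268e-08
= 8.5993e-27 kg*m/s

8.5993e-27


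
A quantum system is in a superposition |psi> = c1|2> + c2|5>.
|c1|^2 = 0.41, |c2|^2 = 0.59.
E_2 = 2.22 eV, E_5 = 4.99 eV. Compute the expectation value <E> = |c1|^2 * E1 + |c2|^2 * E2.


<E> = |c1|^2 * E1 + |c2|^2 * E2
= 0.41 * 2.22 + 0.59 * 4.99
= 0.9102 + 2.9441
= 3.8543 eV

3.8543


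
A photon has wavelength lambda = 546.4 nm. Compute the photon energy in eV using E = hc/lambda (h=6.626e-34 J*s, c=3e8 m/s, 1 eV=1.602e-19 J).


E = hc / lambda
= (6.626e-34)(3e8) / (546.4e-9)
= 1.9878e-25 / 5.4640e-07
= 3.6380e-19 J
Converting to eV: 3.6380e-19 / 1.602e-19
= 2.2709 eV

2.2709


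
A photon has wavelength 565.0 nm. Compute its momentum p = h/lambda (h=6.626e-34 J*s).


p = h / lambda
= 6.626e-34 / (565.0e-9)
= 6.626e-34 / 5.6500e-07
= 1.1727e-27 kg*m/s

1.1727e-27


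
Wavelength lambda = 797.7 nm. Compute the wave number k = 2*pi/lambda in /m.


k = 2 * pi / lambda
= 6.2832 / (797.7e-9)
= 6.2832 / 7.9770e-07
= 7.8766e+06 /m

7.8766e+06


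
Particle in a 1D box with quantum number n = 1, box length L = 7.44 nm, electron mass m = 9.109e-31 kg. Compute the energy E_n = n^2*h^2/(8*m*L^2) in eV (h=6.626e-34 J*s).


E = n^2 * h^2 / (8 * m * L^2)
= 1^2 * (6.626e-34)^2 / (8 * 9.109e-31 * (7.44e-9)^2)
= 1 * 4.3904e-67 / (8 * 9.109e-31 * 5.5354e-17)
= 1.0884e-21 J
= 0.0068 eV

0.0068


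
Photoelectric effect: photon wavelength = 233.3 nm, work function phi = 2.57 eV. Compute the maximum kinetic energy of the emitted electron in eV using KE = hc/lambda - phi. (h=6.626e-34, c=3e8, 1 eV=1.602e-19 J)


E_photon = hc / lambda
= (6.626e-34)(3e8) / (233.3e-9)
= 8.5204e-19 J
= 5.3186 eV
KE = E_photon - phi
= 5.3186 - 2.57
= 2.7486 eV

2.7486


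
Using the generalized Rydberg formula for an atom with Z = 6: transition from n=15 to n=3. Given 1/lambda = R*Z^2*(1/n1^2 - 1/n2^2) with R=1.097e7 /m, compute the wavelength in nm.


1/lambda = R * Z^2 * (1/n1^2 - 1/n2^2)
= 1.097e7 * 6^2 * (1/3^2 - 1/15^2)
= 1.097e7 * 36 * (0.111111 - 0.004444)
= 4.2125e+07 /m
lambda = 1 / 4.2125e+07
= 23.739 nm

23.739


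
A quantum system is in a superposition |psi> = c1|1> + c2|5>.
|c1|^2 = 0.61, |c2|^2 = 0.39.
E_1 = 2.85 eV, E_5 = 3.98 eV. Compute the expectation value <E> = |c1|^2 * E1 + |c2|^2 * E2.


<E> = |c1|^2 * E1 + |c2|^2 * E2
= 0.61 * 2.85 + 0.39 * 3.98
= 1.7385 + 1.5522
= 3.2907 eV

3.2907


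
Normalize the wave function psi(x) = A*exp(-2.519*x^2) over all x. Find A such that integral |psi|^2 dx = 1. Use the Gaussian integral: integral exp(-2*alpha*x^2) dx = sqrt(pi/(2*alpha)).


integral |psi|^2 dx = A^2 * sqrt(pi/(2*alpha)) = 1
A^2 = sqrt(2*alpha/pi)
= sqrt(2 * 2.519 / pi)
= 1.266351
A = sqrt(1.266351)
= 1.1253

1.1253


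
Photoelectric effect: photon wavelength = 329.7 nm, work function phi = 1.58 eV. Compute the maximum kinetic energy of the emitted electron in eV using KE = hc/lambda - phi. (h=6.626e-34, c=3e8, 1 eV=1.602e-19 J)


E_photon = hc / lambda
= (6.626e-34)(3e8) / (329.7e-9)
= 6.0291e-19 J
= 3.7635 eV
KE = E_photon - phi
= 3.7635 - 1.58
= 2.1835 eV

2.1835


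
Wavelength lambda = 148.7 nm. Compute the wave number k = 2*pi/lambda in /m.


k = 2 * pi / lambda
= 6.2832 / (148.7e-9)
= 6.2832 / 1.4870e-07
= 4.2254e+07 /m

4.2254e+07


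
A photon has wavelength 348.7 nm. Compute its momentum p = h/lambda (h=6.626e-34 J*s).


p = h / lambda
= 6.626e-34 / (348.7e-9)
= 6.626e-34 / 3.4870e-07
= 1.9002e-27 kg*m/s

1.9002e-27


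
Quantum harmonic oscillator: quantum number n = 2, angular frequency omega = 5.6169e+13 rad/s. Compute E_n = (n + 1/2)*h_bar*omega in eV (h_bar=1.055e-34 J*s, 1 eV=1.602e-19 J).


E = (n + 1/2) * h_bar * omega
= (2 + 0.5) * 1.055e-34 * 5.6169e+13
= 2.5 * 5.9258e-21
= 1.4815e-20 J
= 0.0925 eV

0.0925


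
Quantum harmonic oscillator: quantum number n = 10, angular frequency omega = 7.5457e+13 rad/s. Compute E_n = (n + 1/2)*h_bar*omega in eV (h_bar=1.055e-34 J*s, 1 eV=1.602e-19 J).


E = (n + 1/2) * h_bar * omega
= (10 + 0.5) * 1.055e-34 * 7.5457e+13
= 10.5 * 7.9607e-21
= 8.3587e-20 J
= 0.5218 eV

0.5218


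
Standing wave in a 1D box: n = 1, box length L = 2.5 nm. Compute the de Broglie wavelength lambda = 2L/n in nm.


lambda = 2L / n
= 2 * 2.5 / 1
= 5.0 / 1
= 5.0 nm

5.0


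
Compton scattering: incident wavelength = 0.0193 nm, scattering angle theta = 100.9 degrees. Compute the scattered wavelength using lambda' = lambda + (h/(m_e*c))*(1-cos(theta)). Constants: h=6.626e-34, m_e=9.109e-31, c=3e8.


Compton wavelength: h/(m_e*c) = 2.4247e-12 m
d_lambda = 2.4247e-12 * (1 - cos(100.9 deg))
= 2.4247e-12 * 1.189095
= 2.8832e-12 m = 0.002883 nm
lambda' = 0.0193 + 0.002883
= 0.022183 nm

0.022183


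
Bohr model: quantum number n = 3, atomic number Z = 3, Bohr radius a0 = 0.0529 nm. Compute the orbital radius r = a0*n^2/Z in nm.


r = a0 * n^2 / Z
= 0.0529 * 3^2 / 3
= 0.0529 * 9 / 3
= 0.1587 nm

0.1587


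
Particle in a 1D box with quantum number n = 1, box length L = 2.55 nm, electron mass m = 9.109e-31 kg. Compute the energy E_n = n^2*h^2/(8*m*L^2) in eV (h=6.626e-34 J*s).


E = n^2 * h^2 / (8 * m * L^2)
= 1^2 * (6.626e-34)^2 / (8 * 9.109e-31 * (2.55e-9)^2)
= 1 * 4.3904e-67 / (8 * 9.109e-31 * 6.5025e-18)
= 9.2653e-21 J
= 0.0578 eV

0.0578


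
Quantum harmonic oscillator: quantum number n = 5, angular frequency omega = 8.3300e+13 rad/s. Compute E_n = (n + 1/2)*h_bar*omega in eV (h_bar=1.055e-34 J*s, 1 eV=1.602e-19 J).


E = (n + 1/2) * h_bar * omega
= (5 + 0.5) * 1.055e-34 * 8.3300e+13
= 5.5 * 8.7881e-21
= 4.8335e-20 J
= 0.3017 eV

0.3017
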